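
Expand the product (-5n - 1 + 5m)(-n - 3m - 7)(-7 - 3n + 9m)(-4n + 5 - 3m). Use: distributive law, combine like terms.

(-5n - 1 + 5m)(-n - 3m - 7)(-7 - 3n + 9m)(-4n + 5 - 3m)
= (5n² + 15mn + 35n + n + 3m + 7 - 5mn - 15m² - 35m)(-7 - 3n + 9m)(-4n + 5 - 3m)    [distributive law]
= (5n² + 10mn + 36n - 32m + 7 - 15m²)(-7 - 3n + 9m)(-4n + 5 - 3m)    [combine like terms]
= (-35n² - 15n³ + 45mn² - 70mn - 30mn² + 90m²n - 252n - 108n² + 324mn + 224m + 96mn - 288m² - 49 - 21n + 63m + 105m² + 45m²n - 135m³)(-4n + 5 - 3m)    [distributive law]
= (-143n² - 15n³ + 15mn² + 350mn + 135m²n - 273n + 287m - 183m² - 49 - 135m³)(-4n + 5 - 3m)    [combine like terms]
= 572n³ - 715n² + 429mn² + 60n⁴ - 75n³ + 45mn³ - 60mn³ + 75mn² - 45m²n² - 1400mn² + 1750mn - 1050m²n - 540m²n² + 675m²n - 405m³n + 1092n² - 1365n + 819mn - 1148mn + 1435m - 861m² + 732m²n - 915m² + 549m³ + 196n - 245 + 147m + 540m³n - 675m³ + 405m⁴    [distributive law]
= 497n³ + 377n² - 896mn² + 60n⁴ - 15mn³ - 585m²n² + 1421mn + 357m²n + 135m³n - 1169n + 1582m - 1776m² - 126m³ - 245 + 405m⁴    [combine like terms]

497n³ + 377n² - 896mn² + 60n⁴ - 15mn³ - 585m²n² + 1421mn + 357m²n + 135m³n - 1169n + 1582m - 1776m² - 126m³ - 245 + 405m⁴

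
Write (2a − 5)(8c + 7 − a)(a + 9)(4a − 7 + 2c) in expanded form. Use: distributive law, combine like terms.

60a³c + 306a²c + 32a²c² − 1896ac + 208ac² + 18a³ + 537a² − 2212a − 8a⁴ + 1890c − 720c² + 2205

(2a − 5)(8c + 7 − a)(a + 9)(4a − 7 + 2c)
= (16ac + 14a − 2a² − 40c − 35 + 5a)(a + 9)(4a − 7 + 2c)    [distributive law]
= (16ac + 19a − 2a² − 40c − 35)(a + 9)(4a − 7 + 2c)    [combine like terms]
= (16a²c + 144ac + 19a² + 171a − 2a³ − 18a² − 40ac − 360c − 35a − 315)(4a − 7 + 2c)    [distributive law]
= (16a²c + 104ac + a² + 136a − 2a³ − 360c − 315)(4a − 7 + 2c)    [combine like terms]
= 64a³c − 112a²c + 32a²c² + 416a²c − 728ac + 208ac² + 4a³ − 7a² + 2a²c + 544a² − 952a + 272ac − 8a⁴ + 14a³ − 4a³c − 1440ac + 2520c − 720c² − 1260a + 2205 − 630c    [distributive law]
= 60a³c + 306a²c + 32a²c² − 1896ac + 208ac² + 18a³ + 537a² − 2212a − 8a⁴ + 1890c − 720c² + 2205    [combine like terms]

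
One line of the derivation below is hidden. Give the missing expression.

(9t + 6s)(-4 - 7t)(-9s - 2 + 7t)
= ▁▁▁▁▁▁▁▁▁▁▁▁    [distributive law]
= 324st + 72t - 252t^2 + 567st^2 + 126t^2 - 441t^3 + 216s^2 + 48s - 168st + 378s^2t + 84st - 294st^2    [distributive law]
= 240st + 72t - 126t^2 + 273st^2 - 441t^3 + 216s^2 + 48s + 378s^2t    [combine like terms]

Applying distributive law to the line above:

(-36t - 63t^2 - 24s - 42st)(-9s - 2 + 7t)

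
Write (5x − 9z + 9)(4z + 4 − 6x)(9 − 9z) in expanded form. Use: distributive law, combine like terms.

972xz − 666xz^2 − 306x − 270x^2 + 270x^2z − 324z^2 + 324z^3 + 324 − 324z

(5x − 9z + 9)(4z + 4 − 6x)(9 − 9z)
= (20xz + 20x − 30x^2 − 36z^2 − 36z + 54xz + 36z + 36 − 54x)(9 − 9z)    [distributive law]
= (74xz − 34x − 30x^2 − 36z^2 + 36)(9 − 9z)    [combine like terms]
= 666xz − 666xz^2 − 306x + 306xz − 270x^2 + 270x^2z − 324z^2 + 324z^3 + 324 − 324z    [distributive law]
= 972xz − 666xz^2 − 306x − 270x^2 + 270x^2z − 324z^2 + 324z^3 + 324 − 324z    [combine like terms]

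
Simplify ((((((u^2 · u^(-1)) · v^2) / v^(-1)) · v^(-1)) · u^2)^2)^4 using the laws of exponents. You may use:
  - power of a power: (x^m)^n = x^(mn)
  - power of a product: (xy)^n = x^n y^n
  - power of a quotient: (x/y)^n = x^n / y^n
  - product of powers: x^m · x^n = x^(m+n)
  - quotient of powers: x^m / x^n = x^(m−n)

((((((u^2 · u^(-1)) · v^2) / v^(-1)) · v^(-1)) · u^2)^2)^4
= (((((u^2 · u^(-1)) · v^2) / v^(-1)) · v^(-1)) · u^2)^8    [power of a power]
= (((((u^2 · u^(-1)) · v^2) / v^(-1)) · v^(-1))^8) · ((u^2)^8)    [power of a product]
= (((((u^2 · u^(-1)) · v^2) / v^(-1))^8) · ((v^(-1))^8)) · ((u^2)^8)    [power of a product]
= (((((u^2 · u^(-1)) · v^2)^8) / ((v^(-1))^8)) · ((v^(-1))^8)) · ((u^2)^8)    [power of a quotient]
= (((((u^2 · u^(-1))^8) · ((v^2)^8)) / ((v^(-1))^8)) · ((v^(-1))^8)) · ((u^2)^8)    [power of a product]
= ((((((u^2)^8) · ((u^(-1))^8)) · ((v^2)^8)) / ((v^(-1))^8)) · ((v^(-1))^8)) · ((u^2)^8)    [power of a product]
= ((((u^16 · ((u^(-1))^8)) · ((v^2)^8)) / ((v^(-1))^8)) · ((v^(-1))^8)) · ((u^2)^8)    [power of a power]
= ((((u^16 · u^(-8)) · ((v^2)^8)) / ((v^(-1))^8)) · ((v^(-1))^8)) · ((u^2)^8)    [power of a power]
= (((u^8 · ((v^2)^8)) / ((v^(-1))^8)) · ((v^(-1))^8)) · ((u^2)^8)    [product of powers]
= (((u^8 · v^16) / ((v^(-1))^8)) · ((v^(-1))^8)) · ((u^2)^8)    [power of a power]
= (((u^8 · v^16) / v^(-8)) · ((v^(-1))^8)) · ((u^2)^8)    [power of a power]
= (((u^8 · v^16) / v^(-8)) · v^(-8)) · ((u^2)^8)    [power of a power]
= (((u^8 · v^16) / v^(-8)) · v^(-8)) · u^16    [power of a power]
= u^24·v^16    [quotient of powers; product of powers]

u^24·v^16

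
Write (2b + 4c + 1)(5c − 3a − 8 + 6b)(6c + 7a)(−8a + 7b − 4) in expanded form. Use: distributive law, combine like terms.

(2b + 4c + 1)(5c − 3a − 8 + 6b)(6c + 7a)(−8a + 7b − 4)
= (10bc − 6ab − 16b + 12b^2 + 20c^2 − 12ac − 32c + 24bc + 5c − 3a − 8 + 6b)(6c + 7a)(−8a + 7b − 4)    [distributive law]
= (34bc − 6ab − 10b + 12b^2 + 20c^2 − 12ac − 27c − 3a − 8)(6c + 7a)(−8a + 7b − 4)    [combine like terms]
= (204bc^2 + 238abc − 36abc − 42a^2b − 60bc − 70ab + 72b^2c + 84ab^2 + 120c^3 + 140ac^2 − 72ac^2 − 84a^2c − 162c^2 − 189ac − 18ac − 21a^2 − 48c − 56a)(−8a + 7b − 4)    [distributive law]
= (204bc^2 + 202abc − 42a^2b − 60bc − 70ab + 72b^2c + 84ab^2 + 120c^3 + 68ac^2 − 84a^2c − 162c^2 − 207ac − 21a^2 − 48c − 56a)(−8a + 7b − 4)    [combine like terms]
= −1632abc^2 + 1428b^2c^2 − 816bc^2 − 1616a^2bc + 1414ab^2c − 808abc + 336a^3b − 294a^2b^2 + 168a^2b + 480abc − 420b^2c + 240bc + 560a^2b − 490ab^2 + 280ab − 576ab^2c + 504b^3c − 288b^2c − 672a^2b^2 + 588ab^3 − 336ab^2 − 960ac^3 + 840bc^3 − 480c^3 − 544a^2c^2 + 476abc^2 − 272ac^2 + 672a^3c − 588a^2bc + 336a^2c + 1296ac^2 − 1134bc^2 + 648c^2 + 1656a^2c − 1449abc + 828ac + 168a^3 − 147a^2b + 84a^2 + 384ac − 336bc + 192c + 448a^2 − 392ab + 224a    [distributive law]
= −1156abc^2 + 1428b^2c^2 − 1950bc^2 − 2204a^2bc + 838ab^2c − 1777abc + 336a^3b − 966a^2b^2 + 581a^2b − 708b^2c − 96bc − 826ab^2 − 112ab + 504b^3c + 588ab^3 − 960ac^3 + 840bc^3 − 480c^3 − 544a^2c^2 + 1024ac^2 + 672a^3c + 1992a^2c + 648c^2 + 1212ac + 168a^3 + 532a^2 + 192c + 224a    [combine like terms]

−1156abc^2 + 1428b^2c^2 − 1950bc^2 − 2204a^2bc + 838ab^2c − 1777abc + 336a^3b − 966a^2b^2 + 581a^2b − 708b^2c − 96bc − 826ab^2 − 112ab + 504b^3c + 588ab^3 − 960ac^3 + 840bc^3 − 480c^3 − 544a^2c^2 + 1024ac^2 + 672a^3c + 1992a^2c + 648c^2 + 1212ac + 168a^3 + 532a^2 + 192c + 224a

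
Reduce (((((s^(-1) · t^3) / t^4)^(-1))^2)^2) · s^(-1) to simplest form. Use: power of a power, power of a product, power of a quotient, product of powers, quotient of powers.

(((((s^(-1) · t^3) / t^4)^(-1))^2)^2) · s^(-1)
= ((((s^(-1) · t^3) / t^4)^(-1))^4) · s^(-1)    [power of a power]
= (((s^(-1) · t^3) / t^4)^(-4)) · s^(-1)    [power of a power]
= (((s^(-1) · t^3)^(-4)) / ((t^4)^(-4))) · s^(-1)    [power of a quotient]
= ((((s^(-1))^(-4)) · ((t^3)^(-4))) / ((t^4)^(-4))) · s^(-1)    [power of a product]
= ((s^4 · ((t^3)^(-4))) / ((t^4)^(-4))) · s^(-1)    [power of a power]
= ((s^4 · t^(-12)) / ((t^4)^(-4))) · s^(-1)    [power of a power]
= ((s^4 · t^(-12)) / t^(-16)) · s^(-1)    [power of a power]
= s^3t^4    [quotient of powers; product of powers]

s^3t^4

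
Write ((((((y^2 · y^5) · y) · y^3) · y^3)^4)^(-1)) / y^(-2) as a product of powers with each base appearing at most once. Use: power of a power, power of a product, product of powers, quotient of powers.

y^(-54)

((((((y^2 · y^5) · y) · y^3) · y^3)^4)^(-1)) / y^(-2)
= (((((y^2 · y^5) · y) · y^3) · y^3)^(-4)) / y^(-2)    [power of a power]
= (((((y^2 · y^5) · y) · y^3)^(-4)) · ((y^3)^(-4))) / y^(-2)    [power of a product]
= (((((y^2 · y^5) · y)^(-4)) · ((y^3)^(-4))) · ((y^3)^(-4))) / y^(-2)    [power of a product]
= (((((y^2 · y^5)^(-4)) · (y^(-4))) · ((y^3)^(-4))) · ((y^3)^(-4))) / y^(-2)    [power of a product]
= ((((((y^2)^(-4)) · ((y^5)^(-4))) · (y^(-4))) · ((y^3)^(-4))) · ((y^3)^(-4))) / y^(-2)    [power of a product]
= ((((y^(-8) · ((y^5)^(-4))) · (y^(-4))) · ((y^3)^(-4))) · ((y^3)^(-4))) / y^(-2)    [power of a power]
= ((((y^(-8) · y^(-20)) · (y^(-4))) · ((y^3)^(-4))) · ((y^3)^(-4))) / y^(-2)    [power of a power]
= (((y^(-28) · (y^(-4))) · ((y^3)^(-4))) · ((y^3)^(-4))) / y^(-2)    [product of powers]
= ((y^(-32) · ((y^3)^(-4))) · ((y^3)^(-4))) / y^(-2)    [product of powers]
= ((y^(-32) · y^(-12)) · ((y^3)^(-4))) / y^(-2)    [power of a power]
= (y^(-44) · ((y^3)^(-4))) / y^(-2)    [product of powers]
= (y^(-44) · y^(-12)) / y^(-2)    [power of a power]
= y^(-56) / y^(-2)    [product of powers]
= y^(-54)    [quotient of powers]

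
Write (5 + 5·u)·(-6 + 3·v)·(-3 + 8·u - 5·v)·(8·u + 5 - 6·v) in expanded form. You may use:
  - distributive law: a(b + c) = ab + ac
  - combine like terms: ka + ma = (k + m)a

(5 + 5·u)·(-6 + 3·v)·(-3 + 8·u - 5·v)·(8·u + 5 - 6·v)
= (-30 + 15·v - 30·u + 15·u·v)·(-3 + 8·u - 5·v)·(8·u + 5 - 6·v)    [distributive law]
= (90 - 240·u + 150·v - 45·v + 120·u·v - 75·v^2 + 90·u - 240·u^2 + 150·u·v - 45·u·v + 120·u^2·v - 75·u·v^2)·(8·u + 5 - 6·v)    [distributive law]
= (90 - 150·u + 105·v + 225·u·v - 75·v^2 - 240·u^2 + 120·u^2·v - 75·u·v^2)·(8·u + 5 - 6·v)    [combine like terms]
= 720·u + 450 - 540·v - 1200·u^2 - 750·u + 900·u·v + 840·u·v + 525·v - 630·v^2 + 1800·u^2·v + 1125·u·v - 1350·u·v^2 - 600·u·v^2 - 375·v^2 + 450·v^3 - 1920·u^3 - 1200·u^2 + 1440·u^2·v + 960·u^3·v + 600·u^2·v - 720·u^2·v^2 - 600·u^2·v^2 - 375·u·v^2 + 450·u·v^3    [distributive law]
= -30·u + 450 - 15·v - 2400·u^2 + 2865·u·v - 1005·v^2 + 3840·u^2·v - 2325·u·v^2 + 450·v^3 - 1920·u^3 + 960·u^3·v - 1320·u^2·v^2 + 450·u·v^3    [combine like terms]

-30·u + 450 - 15·v - 2400·u^2 + 2865·u·v - 1005·v^2 + 3840·u^2·v - 2325·u·v^2 + 450·v^3 - 1920·u^3 + 960·u^3·v - 1320·u^2·v^2 + 450·u·v^3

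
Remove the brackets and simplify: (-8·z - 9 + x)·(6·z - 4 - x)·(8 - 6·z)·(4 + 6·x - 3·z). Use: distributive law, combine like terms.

168·z² - 2094·x·z² + 1908·z³ + 1980·x·z³ - 864·z⁴ - 2432·z - 2144·x·z + 540·x²·z - 522·x²·z² + 1152 + 1888·x + 208·x² - 48·x³ + 36·x³·z

(-8·z - 9 + x)·(6·z - 4 - x)·(8 - 6·z)·(4 + 6·x - 3·z)
= (-48·z² + 32·z + 8·x·z - 54·z + 36 + 9·x + 6·x·z - 4·x - x²)·(8 - 6·z)·(4 + 6·x - 3·z)    [distributive law]
= (-48·z² - 22·z + 14·x·z + 36 + 5·x - x²)·(8 - 6·z)·(4 + 6·x - 3·z)    [combine like terms]
= (-384·z² + 288·z³ - 176·z + 132·z² + 112·x·z - 84·x·z² + 288 - 216·z + 40·x - 30·x·z - 8·x² + 6·x²·z)·(4 + 6·x - 3·z)    [distributive law]
= (-252·z² + 288·z³ - 392·z + 82·x·z - 84·x·z² + 288 + 40·x - 8·x² + 6·x²·z)·(4 + 6·x - 3·z)    [combine like terms]
= -1008·z² - 1512·x·z² + 756·z³ + 1152·z³ + 1728·x·z³ - 864·z⁴ - 1568·z - 2352·x·z + 1176·z² + 328·x·z + 492·x²·z - 246·x·z² - 336·x·z² - 504·x²·z² + 252·x·z³ + 1152 + 1728·x - 864·z + 160·x + 240·x² - 120·x·z - 32·x² - 48·x³ + 24·x²·z + 24·x²·z + 36·x³·z - 18·x²·z²    [distributive law]
= 168·z² - 2094·x·z² + 1908·z³ + 1980·x·z³ - 864·z⁴ - 2432·z - 2144·x·z + 540·x²·z - 522·x²·z² + 1152 + 1888·x + 208·x² - 48·x³ + 36·x³·z    [combine like terms]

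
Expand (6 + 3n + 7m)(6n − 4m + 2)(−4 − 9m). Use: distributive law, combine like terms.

(6 + 3n + 7m)(6n − 4m + 2)(−4 − 9m)
= (36n − 24m + 12 + 18n² − 12mn + 6n + 42mn − 28m² + 14m)(−4 − 9m)    [distributive law]
= (42n − 10m + 12 + 18n² + 30mn − 28m²)(−4 − 9m)    [combine like terms]
= −168n − 378mn + 40m + 90m² − 48 − 108m − 72n² − 162mn² − 120mn − 270m²n + 112m² + 252m³    [distributive law]
= −168n − 498mn − 68m + 202m² − 48 − 72n² − 162mn² − 270m²n + 252m³    [combine like terms]

−168n − 498mn − 68m + 202m² − 48 − 72n² − 162mn² − 270m²n + 252m³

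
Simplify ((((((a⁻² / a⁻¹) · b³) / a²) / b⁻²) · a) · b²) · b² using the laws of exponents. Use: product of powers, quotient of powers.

((((((a⁻² / a⁻¹) · b³) / a²) / b⁻²) · a) · b²) · b²
= (((((a⁻¹ · b³) / a²) / b⁻²) · a) · b²) · b²    [quotient of powers]
= a⁻²b⁹    [quotient of powers; product of powers]

a⁻²b⁹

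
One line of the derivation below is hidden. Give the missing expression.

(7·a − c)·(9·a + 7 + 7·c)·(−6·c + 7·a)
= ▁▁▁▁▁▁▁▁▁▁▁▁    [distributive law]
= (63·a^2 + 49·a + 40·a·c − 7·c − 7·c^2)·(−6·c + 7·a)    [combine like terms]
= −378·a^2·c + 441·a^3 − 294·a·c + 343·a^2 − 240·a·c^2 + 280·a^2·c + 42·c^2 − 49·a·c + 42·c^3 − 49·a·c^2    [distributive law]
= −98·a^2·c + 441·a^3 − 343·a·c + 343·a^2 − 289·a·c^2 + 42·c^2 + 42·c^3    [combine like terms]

After distributive law, the bracketed line is:

(63·a^2 + 49·a + 49·a·c − 9·a·c − 7·c − 7·c^2)·(−6·c + 7·a)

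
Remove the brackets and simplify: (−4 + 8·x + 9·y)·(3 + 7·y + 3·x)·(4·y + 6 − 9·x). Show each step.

(−4 + 8·x + 9·y)·(3 + 7·y + 3·x)·(4·y + 6 − 9·x)
= (−12 − 28·y − 12·x + 24·x + 56·x·y + 24·x^2 + 27·y + 63·y^2 + 27·x·y)·(4·y + 6 − 9·x)    [distributive law]
= (−12 − y + 12·x + 83·x·y + 24·x^2 + 63·y^2)·(4·y + 6 − 9·x)    [combine like terms]
= −48·y − 72 + 108·x − 4·y^2 − 6·y + 9·x·y + 48·x·y + 72·x − 108·x^2 + 332·x·y^2 + 498·x·y − 747·x^2·y + 96·x^2·y + 144·x^2 − 216·x^3 + 252·y^3 + 378·y^2 − 567·x·y^2    [distributive law]
= −54·y − 72 + 180·x + 374·y^2 + 555·x·y + 36·x^2 − 235·x·y^2 − 651·x^2·y − 216·x^3 + 252·y^3    [combine like terms]

−54·y − 72 + 180·x + 374·y^2 + 555·x·y + 36·x^2 − 235·x·y^2 − 651·x^2·y − 216·x^3 + 252·y^3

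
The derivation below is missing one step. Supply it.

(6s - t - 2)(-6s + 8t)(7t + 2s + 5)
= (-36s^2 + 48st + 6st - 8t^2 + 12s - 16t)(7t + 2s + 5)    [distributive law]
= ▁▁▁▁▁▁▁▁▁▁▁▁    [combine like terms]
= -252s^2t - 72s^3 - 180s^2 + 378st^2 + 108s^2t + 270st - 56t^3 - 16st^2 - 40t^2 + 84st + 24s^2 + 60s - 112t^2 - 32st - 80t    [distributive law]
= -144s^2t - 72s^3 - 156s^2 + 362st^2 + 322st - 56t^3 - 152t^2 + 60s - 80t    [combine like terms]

Applying combine like terms to the line above:

(-36s^2 + 54st - 8t^2 + 12s - 16t)(7t + 2s + 5)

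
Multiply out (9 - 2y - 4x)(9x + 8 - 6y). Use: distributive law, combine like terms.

49x + 72 - 70y + 6xy + 12y² - 36x²

(9 - 2y - 4x)(9x + 8 - 6y)
= 81x + 72 - 54y - 18xy - 16y + 12y² - 36x² - 32x + 24xy    [distributive law]
= 49x + 72 - 70y + 6xy + 12y² - 36x²    [combine like terms]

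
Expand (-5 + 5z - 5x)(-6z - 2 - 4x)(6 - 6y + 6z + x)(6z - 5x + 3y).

1080z² + 240xz + 180yz - 900yz² + 300xyz - 360y²z - 360z³ + 1860xz² - 400x²z + 360z - 300x + 180y + 870xy - 180y² - 950x² + 1350x²y - 540xy² - 750x³ + 540yz³ - 1170xyz² + 540y²z² - 1080z⁴ + 1080xz³ + 630x²z² - 30x²yz - 180xy²z - 530x³z + 660x³y - 360x²y² - 100x⁴

(-5 + 5z - 5x)(-6z - 2 - 4x)(6 - 6y + 6z + x)(6z - 5x + 3y)
= (30z + 10 + 20x - 30z² - 10z - 20xz + 30xz + 10x + 20x²)(6 - 6y + 6z + x)(6z - 5x + 3y)    [distributive law]
= (20z + 10 + 30x - 30z² + 10xz + 20x²)(6 - 6y + 6z + x)(6z - 5x + 3y)    [combine like terms]
= (120z - 120yz + 120z² + 20xz + 60 - 60y + 60z + 10x + 180x - 180xy + 180xz + 30x² - 180z² + 180yz² - 180z³ - 30xz² + 60xz - 60xyz + 60xz² + 10x²z + 120x² - 120x²y + 120x²z + 20x³)(6z - 5x + 3y)    [distributive law]
= (180z - 120yz - 60z² + 260xz + 60 - 60y + 190x - 180xy + 150x² + 180yz² - 180z³ + 30xz² - 60xyz + 130x²z - 120x²y + 20x³)(6z - 5x + 3y)    [combine like terms]
= 1080z² - 900xz + 540yz - 720yz² + 600xyz - 360y²z - 360z³ + 300xz² - 180yz² + 1560xz² - 1300x²z + 780xyz + 360z - 300x + 180y - 360yz + 300xy - 180y² + 1140xz - 950x² + 570xy - 1080xyz + 900x²y - 540xy² + 900x²z - 750x³ + 450x²y + 1080yz³ - 900xyz² + 540y²z² - 1080z⁴ + 900xz³ - 540yz³ + 180xz³ - 150x²z² + 90xyz² - 360xyz² + 300x²yz - 180xy²z + 780x²z² - 650x³z + 390x²yz - 720x²yz + 600x³y - 360x²y² + 120x³z - 100x⁴ + 60x³y    [distributive law]
= 1080z² + 240xz + 180yz - 900yz² + 300xyz - 360y²z - 360z³ + 1860xz² - 400x²z + 360z - 300x + 180y + 870xy - 180y² - 950x² + 1350x²y - 540xy² - 750x³ + 540yz³ - 1170xyz² + 540y²z² - 1080z⁴ + 1080xz³ + 630x²z² - 30x²yz - 180xy²z - 530x³z + 660x³y - 360x²y² - 100x⁴    [combine like terms]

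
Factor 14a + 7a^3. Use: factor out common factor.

14a + 7a^3
= 7(2a + a^3)    [factor out 7]
= 7a(2 + a^2)    [factor out a]

7a(2 + a^2)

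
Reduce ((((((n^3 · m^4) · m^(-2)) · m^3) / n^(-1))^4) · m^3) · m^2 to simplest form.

((((((n^3 · m^4) · m^(-2)) · m^3) / n^(-1))^4) · m^3) · m^2
= ((((((n^3 · m^4) · m^(-2)) · m^3)^4) / ((n^(-1))^4)) · m^3) · m^2    [power of a quotient]
= ((((((n^3 · m^4) · m^(-2))^4) · ((m^3)^4)) / ((n^(-1))^4)) · m^3) · m^2    [power of a product]
= ((((((n^3 · m^4)^4) · ((m^(-2))^4)) · ((m^3)^4)) / ((n^(-1))^4)) · m^3) · m^2    [power of a product]
= (((((((n^3)^4) · ((m^4)^4)) · ((m^(-2))^4)) · ((m^3)^4)) / ((n^(-1))^4)) · m^3) · m^2    [power of a product]
= (((((n^12 · ((m^4)^4)) · ((m^(-2))^4)) · ((m^3)^4)) / ((n^(-1))^4)) · m^3) · m^2    [power of a power]
= (((((n^12 · m^16) · ((m^(-2))^4)) · ((m^3)^4)) / ((n^(-1))^4)) · m^3) · m^2    [power of a power]
= (((((n^12 · m^16) · m^(-8)) · ((m^3)^4)) / ((n^(-1))^4)) · m^3) · m^2    [power of a power]
= (((((n^12 · m^16) · m^(-8)) · m^12) / ((n^(-1))^4)) · m^3) · m^2    [power of a power]
= (((((n^12 · m^16) · m^(-8)) · m^12) / n^(-4)) · m^3) · m^2    [power of a power]
= m^25n^16    [quotient of powers; product of powers]

m^25n^16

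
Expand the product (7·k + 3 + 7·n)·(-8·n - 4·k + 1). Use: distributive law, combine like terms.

(7·k + 3 + 7·n)·(-8·n - 4·k + 1)
= -56·k·n - 28·k^2 + 7·k - 24·n - 12·k + 3 - 56·n^2 - 28·k·n + 7·n    [distributive law]
= -84·k·n - 28·k^2 - 5·k - 17·n + 3 - 56·n^2    [combine like terms]

-84·k·n - 28·k^2 - 5·k - 17·n + 3 - 56·n^2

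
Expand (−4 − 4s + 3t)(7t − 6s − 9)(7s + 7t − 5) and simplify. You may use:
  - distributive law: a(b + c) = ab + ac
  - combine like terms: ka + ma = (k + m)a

(−4 − 4s + 3t)(7t − 6s − 9)(7s + 7t − 5)
= (−28t + 24s + 36 − 28st + 24s^2 + 36s + 21t^2 − 18st − 27t)(7s + 7t − 5)    [distributive law]
= (−55t + 60s + 36 − 46st + 24s^2 + 21t^2)(7s + 7t − 5)    [combine like terms]
= −385st − 385t^2 + 275t + 420s^2 + 420st − 300s + 252s + 252t − 180 − 322s^2t − 322st^2 + 230st + 168s^3 + 168s^2t − 120s^2 + 147st^2 + 147t^3 − 105t^2    [distributive law]
= 265st − 490t^2 + 527t + 300s^2 − 48s − 180 − 154s^2t − 175st^2 + 168s^3 + 147t^3    [combine like terms]

265st − 490t^2 + 527t + 300s^2 − 48s − 180 − 154s^2t − 175st^2 + 168s^3 + 147t^3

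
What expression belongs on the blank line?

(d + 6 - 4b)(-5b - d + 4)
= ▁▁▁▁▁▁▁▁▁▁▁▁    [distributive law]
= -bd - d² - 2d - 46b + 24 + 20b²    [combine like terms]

By distributive law:

-5bd - d² + 4d - 30b - 6d + 24 + 20b² + 4bd - 16b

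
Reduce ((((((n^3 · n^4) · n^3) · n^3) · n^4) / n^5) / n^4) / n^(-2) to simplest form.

n^10

((((((n^3 · n^4) · n^3) · n^3) · n^4) / n^5) / n^4) / n^(-2)
= (((((n^7 · n^3) · n^3) · n^4) / n^5) / n^4) / n^(-2)    [product of powers]
= ((((n^10 · n^3) · n^4) / n^5) / n^4) / n^(-2)    [product of powers]
= (((n^13 · n^4) / n^5) / n^4) / n^(-2)    [product of powers]
= ((n^17 / n^5) / n^4) / n^(-2)    [product of powers]
= (n^12 / n^4) / n^(-2)    [quotient of powers]
= n^8 / n^(-2)    [quotient of powers]
= n^10    [quotient of powers]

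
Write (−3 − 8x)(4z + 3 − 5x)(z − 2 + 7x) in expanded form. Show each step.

−12z^2 + 15z − 29xz + 18 − 45x − 143x^2 − 32xz^2 − 184x^2z + 280x^3

(−3 − 8x)(4z + 3 − 5x)(z − 2 + 7x)
= (−12z − 9 + 15x − 32xz − 24x + 40x^2)(z − 2 + 7x)    [distributive law]
= (−12z − 9 − 9x − 32xz + 40x^2)(z − 2 + 7x)    [combine like terms]
= −12z^2 + 24z − 84xz − 9z + 18 − 63x − 9xz + 18x − 63x^2 − 32xz^2 + 64xz − 224x^2z + 40x^2z − 80x^2 + 280x^3    [distributive law]
= −12z^2 + 15z − 29xz + 18 − 45x − 143x^2 − 32xz^2 − 184x^2z + 280x^3    [combine like terms]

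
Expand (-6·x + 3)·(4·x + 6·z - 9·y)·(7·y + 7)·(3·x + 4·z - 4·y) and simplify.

-504·x³·y - 1428·x²·y·z + 1806·x²·y² - 504·x³ - 1428·x²·z + 2058·x²·y - 1008·x·y·z² + 2520·x·y²·z - 1008·x·z² + 3234·x·y·z - 1512·x·y³ - 2415·x·y² + 252·x² + 714·x·z - 903·x·y + 504·y·z² - 1260·y²·z + 504·z² - 1260·y·z + 756·y³ + 756·y²

(-6·x + 3)·(4·x + 6·z - 9·y)·(7·y + 7)·(3·x + 4·z - 4·y)
= (-24·x² - 36·x·z + 54·x·y + 12·x + 18·z - 27·y)·(7·y + 7)·(3·x + 4·z - 4·y)    [distributive law]
= (-168·x²·y - 168·x² - 252·x·y·z - 252·x·z + 378·x·y² + 378·x·y + 84·x·y + 84·x + 126·y·z + 126·z - 189·y² - 189·y)·(3·x + 4·z - 4·y)    [distributive law]
= (-168·x²·y - 168·x² - 252·x·y·z - 252·x·z + 378·x·y² + 462·x·y + 84·x + 126·y·z + 126·z - 189·y² - 189·y)·(3·x + 4·z - 4·y)    [combine like terms]
= -504·x³·y - 672·x²·y·z + 672·x²·y² - 504·x³ - 672·x²·z + 672·x²·y - 756·x²·y·z - 1008·x·y·z² + 1008·x·y²·z - 756·x²·z - 1008·x·z² + 1008·x·y·z + 1134·x²·y² + 1512·x·y²·z - 1512·x·y³ + 1386·x²·y + 1848·x·y·z - 1848·x·y² + 252·x² + 336·x·z - 336·x·y + 378·x·y·z + 504·y·z² - 504·y²·z + 378·x·z + 504·z² - 504·y·z - 567·x·y² - 756·y²·z + 756·y³ - 567·x·y - 756·y·z + 756·y²    [distributive law]
= -504·x³·y - 1428·x²·y·z + 1806·x²·y² - 504·x³ - 1428·x²·z + 2058·x²·y - 1008·x·y·z² + 2520·x·y²·z - 1008·x·z² + 3234·x·y·z - 1512·x·y³ - 2415·x·y² + 252·x² + 714·x·z - 903·x·y + 504·y·z² - 1260·y²·z + 504·z² - 1260·y·z + 756·y³ + 756·y²    [combine like terms]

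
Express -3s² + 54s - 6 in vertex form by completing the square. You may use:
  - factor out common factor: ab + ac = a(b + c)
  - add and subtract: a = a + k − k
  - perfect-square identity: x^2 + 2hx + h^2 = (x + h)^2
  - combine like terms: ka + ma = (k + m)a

-3s² + 54s - 6
= -3(s² - 18s) - 6    [factor out -3 from the s-terms]
= -3(s² - 18s + 81 - 81) - 6    [add and subtract 81 inside the bracket]
= -3(s - 9)² + 243 - 6    [perfect-square identity]
= -3(s - 9)² + 237    [combine constants]

-3(s - 9)² + 237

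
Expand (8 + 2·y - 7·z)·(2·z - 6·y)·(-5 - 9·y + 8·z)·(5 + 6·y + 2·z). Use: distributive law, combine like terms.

-400·z - 3790·y·z + 830·z^2 - 6114·y^2·z + 2142·y·z^2 - 164·z^3 + 1200·y + 3900·y^2 + 3492·y^3 - 2844·y^3·z + 1944·y^2·z^2 + 316·y·z^3 + 648·y^4 - 224·z^4

(8 + 2·y - 7·z)·(2·z - 6·y)·(-5 - 9·y + 8·z)·(5 + 6·y + 2·z)
= (16·z - 48·y + 4·y·z - 12·y^2 - 14·z^2 + 42·y·z)·(-5 - 9·y + 8·z)·(5 + 6·y + 2·z)    [distributive law]
= (16·z - 48·y + 46·y·z - 12·y^2 - 14·z^2)·(-5 - 9·y + 8·z)·(5 + 6·y + 2·z)    [combine like terms]
= (-80·z - 144·y·z + 128·z^2 + 240·y + 432·y^2 - 384·y·z - 230·y·z - 414·y^2·z + 368·y·z^2 + 60·y^2 + 108·y^3 - 96·y^2·z + 70·z^2 + 126·y·z^2 - 112·z^3)·(5 + 6·y + 2·z)    [distributive law]
= (-80·z - 758·y·z + 198·z^2 + 240·y + 492·y^2 - 510·y^2·z + 494·y·z^2 + 108·y^3 - 112·z^3)·(5 + 6·y + 2·z)    [combine like terms]
= -400·z - 480·y·z - 160·z^2 - 3790·y·z - 4548·y^2·z - 1516·y·z^2 + 990·z^2 + 1188·y·z^2 + 396·z^3 + 1200·y + 1440·y^2 + 480·y·z + 2460·y^2 + 2952·y^3 + 984·y^2·z - 2550·y^2·z - 3060·y^3·z - 1020·y^2·z^2 + 2470·y·z^2 + 2964·y^2·z^2 + 988·y·z^3 + 540·y^3 + 648·y^4 + 216·y^3·z - 560·z^3 - 672·y·z^3 - 224·z^4    [distributive law]
= -400·z - 3790·y·z + 830·z^2 - 6114·y^2·z + 2142·y·z^2 - 164·z^3 + 1200·y + 3900·y^2 + 3492·y^3 - 2844·y^3·z + 1944·y^2·z^2 + 316·y·z^3 + 648·y^4 - 224·z^4    [combine like terms]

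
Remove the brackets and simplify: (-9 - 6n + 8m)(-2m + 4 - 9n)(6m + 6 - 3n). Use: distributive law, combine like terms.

204m^2 + 84m - 168mn - 216 + 450n + 153n^2 - 312m^2n + 504mn^2 - 162n^3 - 96m^3

(-9 - 6n + 8m)(-2m + 4 - 9n)(6m + 6 - 3n)
= (18m - 36 + 81n + 12mn - 24n + 54n^2 - 16m^2 + 32m - 72mn)(6m + 6 - 3n)    [distributive law]
= (50m - 36 + 57n - 60mn + 54n^2 - 16m^2)(6m + 6 - 3n)    [combine like terms]
= 300m^2 + 300m - 150mn - 216m - 216 + 108n + 342mn + 342n - 171n^2 - 360m^2n - 360mn + 180mn^2 + 324mn^2 + 324n^2 - 162n^3 - 96m^3 - 96m^2 + 48m^2n    [distributive law]
= 204m^2 + 84m - 168mn - 216 + 450n + 153n^2 - 312m^2n + 504mn^2 - 162n^3 - 96m^3    [combine like terms]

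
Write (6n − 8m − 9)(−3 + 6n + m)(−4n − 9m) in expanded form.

288n^2 + 588mn − 144n^3 − 156mn^2 + 410m^2n − 135m^2 + 72m^3 − 108n − 243m

(6n − 8m − 9)(−3 + 6n + m)(−4n − 9m)
= (−18n + 36n^2 + 6mn + 24m − 48mn − 8m^2 + 27 − 54n − 9m)(−4n − 9m)    [distributive law]
= (−72n + 36n^2 − 42mn + 15m − 8m^2 + 27)(−4n − 9m)    [combine like terms]
= 288n^2 + 648mn − 144n^3 − 324mn^2 + 168mn^2 + 378m^2n − 60mn − 135m^2 + 32m^2n + 72m^3 − 108n − 243m    [distributive law]
= 288n^2 + 588mn − 144n^3 − 156mn^2 + 410m^2n − 135m^2 + 72m^3 − 108n − 243m    [combine like terms]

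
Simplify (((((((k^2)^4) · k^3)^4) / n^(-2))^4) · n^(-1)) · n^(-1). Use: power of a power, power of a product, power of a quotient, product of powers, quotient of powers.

k^176n^6

(((((((k^2)^4) · k^3)^4) / n^(-2))^4) · n^(-1)) · n^(-1)
= (((((((k^2)^4) · k^3)^4)^4) / ((n^(-2))^4)) · n^(-1)) · n^(-1)    [power of a quotient]
= ((((((k^2)^4) · k^3)^16) / ((n^(-2))^4)) · n^(-1)) · n^(-1)    [power of a power]
= ((((((k^2)^4)^16) · ((k^3)^16)) / ((n^(-2))^4)) · n^(-1)) · n^(-1)    [power of a product]
= (((((k^2)^64) · ((k^3)^16)) / ((n^(-2))^4)) · n^(-1)) · n^(-1)    [power of a power]
= (((k^128 · ((k^3)^16)) / ((n^(-2))^4)) · n^(-1)) · n^(-1)    [power of a power]
= (((k^128 · k^48) / ((n^(-2))^4)) · n^(-1)) · n^(-1)    [power of a power]
= ((k^176 / ((n^(-2))^4)) · n^(-1)) · n^(-1)    [product of powers]
= ((k^176 / n^(-8)) · n^(-1)) · n^(-1)    [power of a power]
= k^176n^6    [quotient of powers; product of powers]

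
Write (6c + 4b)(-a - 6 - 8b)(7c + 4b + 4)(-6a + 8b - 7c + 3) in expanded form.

252a^2c^2 + 2044abc^2 + 294ac^3 + 1554ac^2 + 312a^2bc + 2192ab^2c + 2788abc + 144a^2c + 792ac + 504bc^2 + 1764c^3 + 252c^2 - 3712b^2c - 1992bc - 432c + 224b^2c^2 + 2352bc^3 - 2432b^3c + 96a^2b^2 + 640ab^3 + 1168ab^2 + 96a^2b + 528ab - 2176b^3 - 1440b^2 - 288b - 1024b^4

(6c + 4b)(-a - 6 - 8b)(7c + 4b + 4)(-6a + 8b - 7c + 3)
= (-6ac - 36c - 48bc - 4ab - 24b - 32b^2)(7c + 4b + 4)(-6a + 8b - 7c + 3)    [distributive law]
= (-42ac^2 - 24abc - 24ac - 252c^2 - 144bc - 144c - 336bc^2 - 192b^2c - 192bc - 28abc - 16ab^2 - 16ab - 168bc - 96b^2 - 96b - 224b^2c - 128b^3 - 128b^2)(-6a + 8b - 7c + 3)    [distributive law]
= (-42ac^2 - 52abc - 24ac - 252c^2 - 504bc - 144c - 336bc^2 - 416b^2c - 16ab^2 - 16ab - 224b^2 - 96b - 128b^3)(-6a + 8b - 7c + 3)    [combine like terms]
= 252a^2c^2 - 336abc^2 + 294ac^3 - 126ac^2 + 312a^2bc - 416ab^2c + 364abc^2 - 156abc + 144a^2c - 192abc + 168ac^2 - 72ac + 1512ac^2 - 2016bc^2 + 1764c^3 - 756c^2 + 3024abc - 4032b^2c + 3528bc^2 - 1512bc + 864ac - 1152bc + 1008c^2 - 432c + 2016abc^2 - 2688b^2c^2 + 2352bc^3 - 1008bc^2 + 2496ab^2c - 3328b^3c + 2912b^2c^2 - 1248b^2c + 96a^2b^2 - 128ab^3 + 112ab^2c - 48ab^2 + 96a^2b - 128ab^2 + 112abc - 48ab + 1344ab^2 - 1792b^3 + 1568b^2c - 672b^2 + 576ab - 768b^2 + 672bc - 288b + 768ab^3 - 1024b^4 + 896b^3c - 384b^3    [distributive law]
= 252a^2c^2 + 2044abc^2 + 294ac^3 + 1554ac^2 + 312a^2bc + 2192ab^2c + 2788abc + 144a^2c + 792ac + 504bc^2 + 1764c^3 + 252c^2 - 3712b^2c - 1992bc - 432c + 224b^2c^2 + 2352bc^3 - 2432b^3c + 96a^2b^2 + 640ab^3 + 1168ab^2 + 96a^2b + 528ab - 2176b^3 - 1440b^2 - 288b - 1024b^4    [combine like terms]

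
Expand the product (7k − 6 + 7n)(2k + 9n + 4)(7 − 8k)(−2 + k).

364k^2 + 194k^3 − 112k^4 − 1676kn + 1979k^2n − 616k^3n − 776k + 364n + 336 − 882n^2 + 1449kn^2 − 504k^2n^2

(7k − 6 + 7n)(2k + 9n + 4)(7 − 8k)(−2 + k)
= (14k^2 + 63kn + 28k − 12k − 54n − 24 + 14kn + 63n^2 + 28n)(7 − 8k)(−2 + k)    [distributive law]
= (14k^2 + 77kn + 16k − 26n − 24 + 63n^2)(7 − 8k)(−2 + k)    [combine like terms]
= (98k^2 − 112k^3 + 539kn − 616k^2n + 112k − 128k^2 − 182n + 208kn − 168 + 192k + 441n^2 − 504kn^2)(−2 + k)    [distributive law]
= (−30k^2 − 112k^3 + 747kn − 616k^2n + 304k − 182n − 168 + 441n^2 − 504kn^2)(−2 + k)    [combine like terms]
= 60k^2 − 30k^3 + 224k^3 − 112k^4 − 1494kn + 747k^2n + 1232k^2n − 616k^3n − 608k + 304k^2 + 364n − 182kn + 336 − 168k − 882n^2 + 441kn^2 + 1008kn^2 − 504k^2n^2    [distributive law]
= 364k^2 + 194k^3 − 112k^4 − 1676kn + 1979k^2n − 616k^3n − 776k + 364n + 336 − 882n^2 + 1449kn^2 − 504k^2n^2    [combine like terms]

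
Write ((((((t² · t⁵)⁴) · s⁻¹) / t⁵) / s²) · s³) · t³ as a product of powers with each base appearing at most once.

t²⁶

((((((t² · t⁵)⁴) · s⁻¹) / t⁵) / s²) · s³) · t³
= (((((((t²)⁴) · ((t⁵)⁴)) · s⁻¹) / t⁵) / s²) · s³) · t³    [power of a product]
= (((((t⁸ · ((t⁵)⁴)) · s⁻¹) / t⁵) / s²) · s³) · t³    [power of a power]
= (((((t⁸ · t²⁰) · s⁻¹) / t⁵) / s²) · s³) · t³    [power of a power]
= ((((t²⁸ · s⁻¹) / t⁵) / s²) · s³) · t³    [product of powers]
= t²⁶    [quotient of powers; product of powers]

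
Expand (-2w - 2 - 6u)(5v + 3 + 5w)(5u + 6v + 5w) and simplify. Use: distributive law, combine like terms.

-380uvw - 60v²w - 110vw² - 170uw - 146vw - 80w² - 200uw² - 50w³ - 158uv - 60v² - 30u - 36v - 30w - 150u²v - 180uv² - 90u² - 150u²w

(-2w - 2 - 6u)(5v + 3 + 5w)(5u + 6v + 5w)
= (-10vw - 6w - 10w² - 10v - 6 - 10w - 30uv - 18u - 30uw)(5u + 6v + 5w)    [distributive law]
= (-10vw - 16w - 10w² - 10v - 6 - 30uv - 18u - 30uw)(5u + 6v + 5w)    [combine like terms]
= -50uvw - 60v²w - 50vw² - 80uw - 96vw - 80w² - 50uw² - 60vw² - 50w³ - 50uv - 60v² - 50vw - 30u - 36v - 30w - 150u²v - 180uv² - 150uvw - 90u² - 108uv - 90uw - 150u²w - 180uvw - 150uw²    [distributive law]
= -380uvw - 60v²w - 110vw² - 170uw - 146vw - 80w² - 200uw² - 50w³ - 158uv - 60v² - 30u - 36v - 30w - 150u²v - 180uv² - 90u² - 150u²w    [combine like terms]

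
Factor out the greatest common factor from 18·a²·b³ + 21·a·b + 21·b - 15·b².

18·a²·b³ + 21·a·b + 21·b - 15·b²
= 3(6·a²·b³ + 7·a·b + 7·b - 5·b²)    [factor out 3]
= 3·b(6·a²·b² + 7·a + 7 - 5·b)    [factor out b]

3·b(6·a²·b² + 7·a + 7 - 5·b)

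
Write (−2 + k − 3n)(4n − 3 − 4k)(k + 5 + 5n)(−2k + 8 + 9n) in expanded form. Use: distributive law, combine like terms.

−379k^2n + 1057kn + 1608kn^2 + 550n − 125n^2 − 975n^3 − 182k^2 + 188k + 240 − 2k^3 − 28k^3n − 172k^2n^2 + 732kn^3 + 8k^4 − 540n^4

(−2 + k − 3n)(4n − 3 − 4k)(k + 5 + 5n)(−2k + 8 + 9n)
= (−8n + 6 + 8k + 4kn − 3k − 4k^2 − 12n^2 + 9n + 12kn)(k + 5 + 5n)(−2k + 8 + 9n)    [distributive law]
= (n + 6 + 5k + 16kn − 4k^2 − 12n^2)(k + 5 + 5n)(−2k + 8 + 9n)    [combine like terms]
= (kn + 5n + 5n^2 + 6k + 30 + 30n + 5k^2 + 25k + 25kn + 16k^2n + 80kn + 80kn^2 − 4k^3 − 20k^2 − 20k^2n − 12kn^2 − 60n^2 − 60n^3)(−2k + 8 + 9n)    [distributive law]
= (106kn + 35n − 55n^2 + 31k + 30 − 15k^2 − 4k^2n + 68kn^2 − 4k^3 − 60n^3)(−2k + 8 + 9n)    [combine like terms]
= −212k^2n + 848kn + 954kn^2 − 70kn + 280n + 315n^2 + 110kn^2 − 440n^2 − 495n^3 − 62k^2 + 248k + 279kn − 60k + 240 + 270n + 30k^3 − 120k^2 − 135k^2n + 8k^3n − 32k^2n − 36k^2n^2 − 136k^2n^2 + 544kn^2 + 612kn^3 + 8k^4 − 32k^3 − 36k^3n + 120kn^3 − 480n^3 − 540n^4    [distributive law]
= −379k^2n + 1057kn + 1608kn^2 + 550n − 125n^2 − 975n^3 − 182k^2 + 188k + 240 − 2k^3 − 28k^3n − 172k^2n^2 + 732kn^3 + 8k^4 − 540n^4    [combine like terms]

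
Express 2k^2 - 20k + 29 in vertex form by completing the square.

2k^2 - 20k + 29
= 2(k^2 - 10k) + 29    [factor out 2 from the k-terms]
= 2(k^2 - 10k + 25 - 25) + 29    [add and subtract 25 inside the bracket]
= 2(k - 5)^2 - 50 + 29    [perfect-square identity]
= 2(k - 5)^2 - 21    [combine constants]

2(k - 5)^2 - 21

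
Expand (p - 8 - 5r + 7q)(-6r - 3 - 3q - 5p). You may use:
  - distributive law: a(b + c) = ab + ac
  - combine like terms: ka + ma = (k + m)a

19pr + 37p - 38pq - 5p^2 + 63r + 24 + 3q + 30r^2 - 27qr - 21q^2

(p - 8 - 5r + 7q)(-6r - 3 - 3q - 5p)
= -6pr - 3p - 3pq - 5p^2 + 48r + 24 + 24q + 40p + 30r^2 + 15r + 15qr + 25pr - 42qr - 21q - 21q^2 - 35pq    [distributive law]
= 19pr + 37p - 38pq - 5p^2 + 63r + 24 + 3q + 30r^2 - 27qr - 21q^2    [combine like terms]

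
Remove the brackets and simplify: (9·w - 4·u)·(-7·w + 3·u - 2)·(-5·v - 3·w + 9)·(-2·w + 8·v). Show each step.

(9·w - 4·u)·(-7·w + 3·u - 2)·(-5·v - 3·w + 9)·(-2·w + 8·v)
= (-63·w^2 + 27·u·w - 18·w + 28·u·w - 12·u^2 + 8·u)·(-5·v - 3·w + 9)·(-2·w + 8·v)    [distributive law]
= (-63·w^2 + 55·u·w - 18·w - 12·u^2 + 8·u)·(-5·v - 3·w + 9)·(-2·w + 8·v)    [combine like terms]
= (315·v·w^2 + 189·w^3 - 567·w^2 - 275·u·v·w - 165·u·w^2 + 495·u·w + 90·v·w + 54·w^2 - 162·w + 60·u^2·v + 36·u^2·w - 108·u^2 - 40·u·v - 24·u·w + 72·u)·(-2·w + 8·v)    [distributive law]
= (315·v·w^2 + 189·w^3 - 513·w^2 - 275·u·v·w - 165·u·w^2 + 471·u·w + 90·v·w - 162·w + 60·u^2·v + 36·u^2·w - 108·u^2 - 40·u·v + 72·u)·(-2·w + 8·v)    [combine like terms]
= -630·v·w^3 + 2520·v^2·w^2 - 378·w^4 + 1512·v·w^3 + 1026·w^3 - 4104·v·w^2 + 550·u·v·w^2 - 2200·u·v^2·w + 330·u·w^3 - 1320·u·v·w^2 - 942·u·w^2 + 3768·u·v·w - 180·v·w^2 + 720·v^2·w + 324·w^2 - 1296·v·w - 120·u^2·v·w + 480·u^2·v^2 - 72·u^2·w^2 + 288·u^2·v·w + 216·u^2·w - 864·u^2·v + 80·u·v·w - 320·u·v^2 - 144·u·w + 576·u·v    [distributive law]
= 882·v·w^3 + 2520·v^2·w^2 - 378·w^4 + 1026·w^3 - 4284·v·w^2 - 770·u·v·w^2 - 2200·u·v^2·w + 330·u·w^3 - 942·u·w^2 + 3848·u·v·w + 720·v^2·w + 324·w^2 - 1296·v·w + 168·u^2·v·w + 480·u^2·v^2 - 72·u^2·w^2 + 216·u^2·w - 864·u^2·v - 320·u·v^2 - 144·u·w + 576·u·v    [combine like terms]

882·v·w^3 + 2520·v^2·w^2 - 378·w^4 + 1026·w^3 - 4284·v·w^2 - 770·u·v·w^2 - 2200·u·v^2·w + 330·u·w^3 - 942·u·w^2 + 3848·u·v·w + 720·v^2·w + 324·w^2 - 1296·v·w + 168·u^2·v·w + 480·u^2·v^2 - 72·u^2·w^2 + 216·u^2·w - 864·u^2·v - 320·u·v^2 - 144·u·w + 576·u·v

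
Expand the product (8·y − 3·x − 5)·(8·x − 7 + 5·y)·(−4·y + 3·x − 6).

(8·y − 3·x − 5)·(8·x − 7 + 5·y)·(−4·y + 3·x − 6)
= (64·x·y − 56·y + 40·y² − 24·x² + 21·x − 15·x·y − 40·x + 35 − 25·y)·(−4·y + 3·x − 6)    [distributive law]
= (49·x·y − 81·y + 40·y² − 24·x² − 19·x + 35)·(−4·y + 3·x − 6)    [combine like terms]
= −196·x·y² + 147·x²·y − 294·x·y + 324·y² − 243·x·y + 486·y − 160·y³ + 120·x·y² − 240·y² + 96·x²·y − 72·x³ + 144·x² + 76·x·y − 57·x² + 114·x − 140·y + 105·x − 210    [distributive law]
= −76·x·y² + 243·x²·y − 461·x·y + 84·y² + 346·y − 160·y³ − 72·x³ + 87·x² + 219·x − 210    [combine like terms]

−76·x·y² + 243·x²·y − 461·x·y + 84·y² + 346·y − 160·y³ − 72·x³ + 87·x² + 219·x − 210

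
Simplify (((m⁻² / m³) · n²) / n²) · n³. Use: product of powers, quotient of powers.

(((m⁻² / m³) · n²) / n²) · n³
= ((m⁻⁵ · n²) / n²) · n³    [quotient of powers]
= m⁻⁵n³    [quotient of powers; product of powers]

m⁻⁵n³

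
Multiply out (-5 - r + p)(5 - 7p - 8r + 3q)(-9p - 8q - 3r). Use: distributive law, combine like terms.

225p + 200q + 75r - 360p^2 - 185pq - 435pr - 235qr - 105r^2 + 120q^2 + 30p^2r + 26pqr - 69pr^2 - 55qr^2 - 24r^3 + 24q^2r + 63p^3 + 29p^2q - 24pq^2

(-5 - r + p)(5 - 7p - 8r + 3q)(-9p - 8q - 3r)
= (-25 + 35p + 40r - 15q - 5r + 7pr + 8r^2 - 3qr + 5p - 7p^2 - 8pr + 3pq)(-9p - 8q - 3r)    [distributive law]
= (-25 + 40p + 35r - 15q - pr + 8r^2 - 3qr - 7p^2 + 3pq)(-9p - 8q - 3r)    [combine like terms]
= 225p + 200q + 75r - 360p^2 - 320pq - 120pr - 315pr - 280qr - 105r^2 + 135pq + 120q^2 + 45qr + 9p^2r + 8pqr + 3pr^2 - 72pr^2 - 64qr^2 - 24r^3 + 27pqr + 24q^2r + 9qr^2 + 63p^3 + 56p^2q + 21p^2r - 27p^2q - 24pq^2 - 9pqr    [distributive law]
= 225p + 200q + 75r - 360p^2 - 185pq - 435pr - 235qr - 105r^2 + 120q^2 + 30p^2r + 26pqr - 69pr^2 - 55qr^2 - 24r^3 + 24q^2r + 63p^3 + 29p^2q - 24pq^2    [combine like terms]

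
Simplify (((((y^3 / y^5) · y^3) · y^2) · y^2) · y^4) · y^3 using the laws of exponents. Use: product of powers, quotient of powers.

(((((y^3 / y^5) · y^3) · y^2) · y^2) · y^4) · y^3
= ((((y^(-2) · y^3) · y^2) · y^2) · y^4) · y^3    [quotient of powers]
= (((y · y^2) · y^2) · y^4) · y^3    [product of powers]
= ((y^3 · y^2) · y^4) · y^3    [product of powers]
= (y^5 · y^4) · y^3    [product of powers]
= y^9 · y^3    [product of powers]
= y^12    [product of powers]

y^12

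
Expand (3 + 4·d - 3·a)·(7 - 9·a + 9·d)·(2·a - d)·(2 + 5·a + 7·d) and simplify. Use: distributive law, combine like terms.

84·a + 18·a^2 + 505·a·d - 42·d - 257·d^2 - 372·a^3 - 188·a^2·d + 1101·a·d^2 - 457·d^3 - 387·a^3·d - 396·a^2·d^2 + 765·a·d^3 - 252·d^4 + 270·a^4

(3 + 4·d - 3·a)·(7 - 9·a + 9·d)·(2·a - d)·(2 + 5·a + 7·d)
= (21 - 27·a + 27·d + 28·d - 36·a·d + 36·d^2 - 21·a + 27·a^2 - 27·a·d)·(2·a - d)·(2 + 5·a + 7·d)    [distributive law]
= (21 - 48·a + 55·d - 63·a·d + 36·d^2 + 27·a^2)·(2·a - d)·(2 + 5·a + 7·d)    [combine like terms]
= (42·a - 21·d - 96·a^2 + 48·a·d + 110·a·d - 55·d^2 - 126·a^2·d + 63·a·d^2 + 72·a·d^2 - 36·d^3 + 54·a^3 - 27·a^2·d)·(2 + 5·a + 7·d)    [distributive law]
= (42·a - 21·d - 96·a^2 + 158·a·d - 55·d^2 - 153·a^2·d + 135·a·d^2 - 36·d^3 + 54·a^3)·(2 + 5·a + 7·d)    [combine like terms]
= 84·a + 210·a^2 + 294·a·d - 42·d - 105·a·d - 147·d^2 - 192·a^2 - 480·a^3 - 672·a^2·d + 316·a·d + 790·a^2·d + 1106·a·d^2 - 110·d^2 - 275·a·d^2 - 385·d^3 - 306·a^2·d - 765·a^3·d - 1071·a^2·d^2 + 270·a·d^2 + 675·a^2·d^2 + 945·a·d^3 - 72·d^3 - 180·a·d^3 - 252·d^4 + 108·a^3 + 270·a^4 + 378·a^3·d    [distributive law]
= 84·a + 18·a^2 + 505·a·d - 42·d - 257·d^2 - 372·a^3 - 188·a^2·d + 1101·a·d^2 - 457·d^3 - 387·a^3·d - 396·a^2·d^2 + 765·a·d^3 - 252·d^4 + 270·a^4    [combine like terms]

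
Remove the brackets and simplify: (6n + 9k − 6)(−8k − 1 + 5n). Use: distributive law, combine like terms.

−3kn − 36n + 30n^2 − 72k^2 + 39k + 6

(6n + 9k − 6)(−8k − 1 + 5n)
= −48kn − 6n + 30n^2 − 72k^2 − 9k + 45kn + 48k + 6 − 30n    [distributive law]
= −3kn − 36n + 30n^2 − 72k^2 + 39k + 6    [combine like terms]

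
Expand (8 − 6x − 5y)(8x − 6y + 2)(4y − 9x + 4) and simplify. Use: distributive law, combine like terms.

(8 − 6x − 5y)(8x − 6y + 2)(4y − 9x + 4)
= (64x − 48y + 16 − 48x^2 + 36xy − 12x − 40xy + 30y^2 − 10y)(4y − 9x + 4)    [distributive law]
= (52x − 58y + 16 − 48x^2 − 4xy + 30y^2)(4y − 9x + 4)    [combine like terms]
= 208xy − 468x^2 + 208x − 232y^2 + 522xy − 232y + 64y − 144x + 64 − 192x^2y + 432x^3 − 192x^2 − 16xy^2 + 36x^2y − 16xy + 120y^3 − 270xy^2 + 120y^2    [distributive law]
= 714xy − 660x^2 + 64x − 112y^2 − 168y + 64 − 156x^2y + 432x^3 − 286xy^2 + 120y^3    [combine like terms]

714xy − 660x^2 + 64x − 112y^2 − 168y + 64 − 156x^2y + 432x^3 − 286xy^2 + 120y^3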